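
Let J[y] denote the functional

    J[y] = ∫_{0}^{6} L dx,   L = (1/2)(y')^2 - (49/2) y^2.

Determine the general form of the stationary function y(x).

The Lagrangian is L = (1/2)(y')^2 - (49/2) y^2.
∂L/∂y = -49y.
∂L/∂y' = y'.
The Euler-Lagrange equation d/dx(∂L/∂y') − ∂L/∂y = 0 becomes:
    y'' + 49 y = 0
General solution: y(x) = A sin(7x) + B cos(7x), where A and B are arbitrary constants fixed by the endpoint conditions.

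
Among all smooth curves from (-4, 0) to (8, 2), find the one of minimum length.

Arc-length functional: J[y] = ∫ sqrt(1 + (y')^2) dx.
Lagrangian L = sqrt(1 + (y')^2) has no explicit y dependence, so ∂L/∂y = 0 and the Euler-Lagrange equation gives
    d/dx( y' / sqrt(1 + (y')^2) ) = 0  ⇒  y' / sqrt(1 + (y')^2) = const.
Hence y' is constant, so y(x) is affine.
Fitting the endpoints (-4, 0) and (8, 2):
    slope m = (2 − 0) / (8 − (-4)) = 1/6,
    intercept c = 0 − m·(-4) = 2/3.
Extremal: y(x) = (1/6) x + 2/3.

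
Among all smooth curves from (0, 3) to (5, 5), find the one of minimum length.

Arc-length functional: J[y] = ∫ sqrt(1 + (y')^2) dx.
Lagrangian L = sqrt(1 + (y')^2) has no explicit y dependence, so ∂L/∂y = 0 and the Euler-Lagrange equation gives
    d/dx( y' / sqrt(1 + (y')^2) ) = 0  ⇒  y' / sqrt(1 + (y')^2) = const.
Hence y' is constant, so y(x) is affine.
Fitting the endpoints (0, 3) and (5, 5):
    slope m = (5 − 3) / (5 − 0) = 2/5,
    intercept c = 3 − m·0 = 3.
Extremal: y(x) = (2/5) x + 3.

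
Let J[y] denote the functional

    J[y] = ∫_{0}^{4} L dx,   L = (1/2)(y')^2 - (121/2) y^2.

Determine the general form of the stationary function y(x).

The Lagrangian is L = (1/2)(y')^2 - (121/2) y^2.
∂L/∂y = -121y.
∂L/∂y' = y'.
The Euler-Lagrange equation d/dx(∂L/∂y') − ∂L/∂y = 0 becomes:
    y'' + 121 y = 0
General solution: y(x) = A sin(11x) + B cos(11x), where A and B are arbitrary constants fixed by the endpoint conditions.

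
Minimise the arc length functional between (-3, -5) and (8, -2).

Arc-length functional: J[y] = ∫ sqrt(1 + (y')^2) dx.
Lagrangian L = sqrt(1 + (y')^2) has no explicit y dependence, so ∂L/∂y = 0 and the Euler-Lagrange equation gives
    d/dx( y' / sqrt(1 + (y')^2) ) = 0  ⇒  y' / sqrt(1 + (y')^2) = const.
Hence y' is constant, so y(x) is affine.
Fitting the endpoints (-3, -5) and (8, -2):
    slope m = ((-2) − (-5)) / (8 − (-3)) = 3/11,
    intercept c = (-5) − m·(-3) = -46/11.
Extremal: y(x) = (3/11) x - 46/11.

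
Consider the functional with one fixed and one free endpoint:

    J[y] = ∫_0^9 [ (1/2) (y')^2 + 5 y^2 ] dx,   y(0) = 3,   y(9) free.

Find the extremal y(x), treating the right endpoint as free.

The Lagrangian L = (1/2) (y')^2 + 5 y^2 gives
    ∂L/∂y = 10 y,   ∂L/∂y' = y'.
Euler-Lagrange: y'' − 10 y = 0.
With k = sqrt(10), the general solution is
    y(x) = A cosh(sqrt(10) x) + B sinh(sqrt(10) x).
Fixed left endpoint y(0) = 3 ⇒ A = 3.
The right endpoint x = 9 is free, so the natural (transversality) condition is ∂L/∂y' |_{x=9} = 0, i.e. y'(9) = 0.
Compute y'(x) = A k sinh(k x) + B k cosh(k x), so
    y'(9) = A k sinh(k·9) + B k cosh(k·9) = 0
    ⇒ B = −A tanh(k·9) = − 3 tanh(sqrt(10)·9).
Therefore the extremal is
    y(x) = 3 cosh(sqrt(10) x) − 3 tanh(sqrt(10)·9) sinh(sqrt(10) x).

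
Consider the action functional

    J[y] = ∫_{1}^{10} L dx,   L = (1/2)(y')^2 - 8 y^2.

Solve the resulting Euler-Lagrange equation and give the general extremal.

The Lagrangian is L = (1/2)(y')^2 - 8 y^2.
∂L/∂y = -16y.
∂L/∂y' = y'.
The Euler-Lagrange equation d/dx(∂L/∂y') − ∂L/∂y = 0 becomes:
    y'' + 16 y = 0
General solution: y(x) = A sin(4x) + B cos(4x), where A and B are arbitrary constants fixed by the endpoint conditions.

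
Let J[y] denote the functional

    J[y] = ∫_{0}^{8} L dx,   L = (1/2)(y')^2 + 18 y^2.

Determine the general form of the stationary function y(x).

The Lagrangian is L = (1/2)(y')^2 + 18 y^2.
∂L/∂y = 36y.
∂L/∂y' = y'.
The Euler-Lagrange equation d/dx(∂L/∂y') − ∂L/∂y = 0 becomes:
    y'' - 36 y = 0
General solution: y(x) = A e^(6x) + B e^(-6x), where A and B are arbitrary constants fixed by the endpoint conditions.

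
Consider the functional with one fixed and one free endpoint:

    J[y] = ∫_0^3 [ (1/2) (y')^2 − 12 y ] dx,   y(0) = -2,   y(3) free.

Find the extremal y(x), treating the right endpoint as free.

The Lagrangian L = (1/2) (y')^2 − 12 y gives
    ∂L/∂y = −12,   ∂L/∂y' = y'.
Euler-Lagrange: d/dx(y') − (−12) = 0, i.e. y'' + 12 = 0, so
    y(x) = −(12/2) x^2 + C1 x + C2.
Fixed left endpoint y(0) = -2 ⇒ C2 = -2.
The right endpoint x = 3 is free, so the natural (transversality) condition is ∂L/∂y' |_{x=3} = 0, i.e. y'(3) = 0.
Compute y'(x) = −12 x + C1, so y'(3) = −36 + C1 = 0 ⇒ C1 = 36.
Therefore the extremal is
    y(x) = −6 x^2 + 36 x − 2.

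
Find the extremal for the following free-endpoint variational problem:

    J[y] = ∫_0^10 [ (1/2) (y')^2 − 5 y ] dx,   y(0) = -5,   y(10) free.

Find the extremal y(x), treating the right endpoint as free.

The Lagrangian L = (1/2) (y')^2 − 5 y gives
    ∂L/∂y = −5,   ∂L/∂y' = y'.
Euler-Lagrange: d/dx(y') − (−5) = 0, i.e. y'' + 5 = 0, so
    y(x) = −(5/2) x^2 + C1 x + C2.
Fixed left endpoint y(0) = -5 ⇒ C2 = -5.
The right endpoint x = 10 is free, so the natural (transversality) condition is ∂L/∂y' |_{x=10} = 0, i.e. y'(10) = 0.
Compute y'(x) = −5 x + C1, so y'(10) = −50 + C1 = 0 ⇒ C1 = 50.
Therefore the extremal is
    y(x) = −(5/2) x^2 + 50 x − 5.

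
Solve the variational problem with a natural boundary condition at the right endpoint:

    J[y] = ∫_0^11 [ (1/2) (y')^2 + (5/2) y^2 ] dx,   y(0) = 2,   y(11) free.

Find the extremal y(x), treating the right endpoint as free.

The Lagrangian L = (1/2) (y')^2 + (5/2) y^2 gives
    ∂L/∂y = 5 y,   ∂L/∂y' = y'.
Euler-Lagrange: y'' − 5 y = 0.
With k = sqrt(5), the general solution is
    y(x) = A cosh(sqrt(5) x) + B sinh(sqrt(5) x).
Fixed left endpoint y(0) = 2 ⇒ A = 2.
The right endpoint x = 11 is free, so the natural (transversality) condition is ∂L/∂y' |_{x=11} = 0, i.e. y'(11) = 0.
Compute y'(x) = A k sinh(k x) + B k cosh(k x), so
    y'(11) = A k sinh(k·11) + B k cosh(k·11) = 0
    ⇒ B = −A tanh(k·11) = − 2 tanh(sqrt(5)·11).
Therefore the extremal is
    y(x) = 2 cosh(sqrt(5) x) − 2 tanh(sqrt(5)·11) sinh(sqrt(5) x).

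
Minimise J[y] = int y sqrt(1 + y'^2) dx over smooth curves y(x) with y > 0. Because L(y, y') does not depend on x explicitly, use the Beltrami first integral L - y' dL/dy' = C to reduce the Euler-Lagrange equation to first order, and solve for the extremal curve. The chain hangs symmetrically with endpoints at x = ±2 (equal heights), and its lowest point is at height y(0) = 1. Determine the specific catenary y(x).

The Lagrangian L(y, y') = y sqrt(1 + y'^2) has no explicit x dependence, so the Beltrami identity applies:
    L − y' ∂L/∂y' = C.
Compute ∂L/∂y' = y · y' / sqrt(1 + y'^2). Then
    L − y' ∂L/∂y'
    = y sqrt(1 + y'^2) − y · y'^2 / sqrt(1 + y'^2)
    = y (1 + y'^2 − y'^2) / sqrt(1 + y'^2)
    = y / sqrt(1 + y'^2) = C.
Squaring gives y^2 = C^2 (1 + y'^2), i.e.
    y'^2 = y^2 / C^2 − 1.
Separating variables,
    dy / sqrt(y^2 − C^2) = dx / C,
and integrating gives arccosh(y / C) = (x − a)/C, so
    y(x) = C cosh((x − a)/C),
the catenary. The constants C and a are fixed by the two endpoint conditions (and, for the hanging-chain problem, the length constraint selects C).
Now fit the given data. The endpoints x = ±2 are symmetric at equal height, so the catenary is even about its minimum: a = 0 and y(x) = C cosh(x/C). The lowest point is y(0) = C cosh(0) = C, and we are told y(0) = 1, so C = 1. Therefore
    y(x) = cosh(x),
and at the endpoints
    y(±2) = cosh(2).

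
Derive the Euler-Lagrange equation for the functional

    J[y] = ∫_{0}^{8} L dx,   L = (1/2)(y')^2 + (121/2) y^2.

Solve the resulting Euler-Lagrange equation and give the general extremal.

The Lagrangian is L = (1/2)(y')^2 + (121/2) y^2.
∂L/∂y = 121y.
∂L/∂y' = y'.
The Euler-Lagrange equation d/dx(∂L/∂y') − ∂L/∂y = 0 becomes:
    y'' - 121 y = 0
General solution: y(x) = A e^(11x) + B e^(-11x), where A and B are arbitrary constants fixed by the endpoint conditions.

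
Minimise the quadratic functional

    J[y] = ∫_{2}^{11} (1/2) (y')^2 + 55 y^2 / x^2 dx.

The Lagrangian is L = (1/2) (y')^2 + 55 y^2 / x^2.
Compute ∂L/∂y = 110y/x^2, ∂L/∂y' = y'.
The Euler-Lagrange equation d/dx(∂L/∂y') − ∂L/∂y = 0 reduces to
    y'' − 110/x^2 · y = 0  (x > 0).
Its general solution is
    y(x) = A x^11 + B x^(-10),
with A, B fixed by the endpoint conditions.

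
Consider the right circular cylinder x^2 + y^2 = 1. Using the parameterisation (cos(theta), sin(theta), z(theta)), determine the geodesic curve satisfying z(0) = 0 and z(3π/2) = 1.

Parameterise the cylinder of radius R = 1 as
    r(θ) = (cos θ, sin θ, z(θ)).
The arc-length element is
    ds = sqrt(1 + (dz/dθ)^2) dθ,
so the Lagrangian is L = sqrt(1 + z'^2).
L depends on z' only, not on z or θ, so ∂L/∂z = 0 and
    ∂L/∂z' = z' / sqrt(1 + z'^2).
The Euler-Lagrange equation gives
    d/dθ( z' / sqrt(1 + z'^2) ) = 0,
so z' is constant. Integrating once:
    z(θ) = a θ + b,
a helix on the cylinder (a straight line when the cylinder is unrolled). The constants a, b are determined by the endpoint conditions.
With endpoint conditions z(0) = 0 and z(3π/2) = 1: from z(0) = b we get b = 0, and a·3π/2 + 0 = 1 gives a = 2/(3π), so
    z(θ) = (2/(3π)) θ.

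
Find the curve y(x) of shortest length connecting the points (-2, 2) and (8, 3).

Arc-length functional: J[y] = ∫ sqrt(1 + (y')^2) dx.
Lagrangian L = sqrt(1 + (y')^2) has no explicit y dependence, so ∂L/∂y = 0 and the Euler-Lagrange equation gives
    d/dx( y' / sqrt(1 + (y')^2) ) = 0  ⇒  y' / sqrt(1 + (y')^2) = const.
Hence y' is constant, so y(x) is affine.
Fitting the endpoints (-2, 2) and (8, 3):
    slope m = (3 − 2) / (8 − (-2)) = 1/10,
    intercept c = 2 − m·(-2) = 11/5.
Extremal: y(x) = (1/10) x + 11/5.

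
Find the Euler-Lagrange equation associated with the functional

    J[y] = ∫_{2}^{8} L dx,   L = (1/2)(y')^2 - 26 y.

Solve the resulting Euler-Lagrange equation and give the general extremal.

The Lagrangian is L = (1/2)(y')^2 - 26 y.
∂L/∂y = -26.
∂L/∂y' = y'.
The Euler-Lagrange equation d/dx(∂L/∂y') − ∂L/∂y = 0 becomes:
    y'' + 26 = 0
General solution: y(x) = -13 x^2 + A x + B, where A and B are arbitrary constants fixed by the endpoint conditions.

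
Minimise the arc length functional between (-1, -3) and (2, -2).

Arc-length functional: J[y] = ∫ sqrt(1 + (y')^2) dx.
Lagrangian L = sqrt(1 + (y')^2) has no explicit y dependence, so ∂L/∂y = 0 and the Euler-Lagrange equation gives
    d/dx( y' / sqrt(1 + (y')^2) ) = 0  ⇒  y' / sqrt(1 + (y')^2) = const.
Hence y' is constant, so y(x) is affine.
Fitting the endpoints (-1, -3) and (2, -2):
    slope m = ((-2) − (-3)) / (2 − (-1)) = 1/3,
    intercept c = (-3) − m·(-1) = -8/3.
Extremal: y(x) = (1/3) x - 8/3.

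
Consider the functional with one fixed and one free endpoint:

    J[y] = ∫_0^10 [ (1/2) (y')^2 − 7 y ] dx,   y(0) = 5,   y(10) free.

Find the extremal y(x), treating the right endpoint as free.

The Lagrangian L = (1/2) (y')^2 − 7 y gives
    ∂L/∂y = −7,   ∂L/∂y' = y'.
Euler-Lagrange: d/dx(y') − (−7) = 0, i.e. y'' + 7 = 0, so
    y(x) = −(7/2) x^2 + C1 x + C2.
Fixed left endpoint y(0) = 5 ⇒ C2 = 5.
The right endpoint x = 10 is free, so the natural (transversality) condition is ∂L/∂y' |_{x=10} = 0, i.e. y'(10) = 0.
Compute y'(x) = −7 x + C1, so y'(10) = −70 + C1 = 0 ⇒ C1 = 70.
Therefore the extremal is
    y(x) = −(7/2) x^2 + 70 x + 5.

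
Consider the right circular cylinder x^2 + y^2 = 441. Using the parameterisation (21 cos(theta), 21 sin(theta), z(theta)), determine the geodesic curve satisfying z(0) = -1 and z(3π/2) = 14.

Parameterise the cylinder of radius R = 21 as
    r(θ) = (21 cos θ, 21 sin θ, z(θ)).
The arc-length element is
    ds = sqrt(441 + (dz/dθ)^2) dθ,
so the Lagrangian is L = sqrt(441 + z'^2).
L depends on z' only, not on z or θ, so ∂L/∂z = 0 and
    ∂L/∂z' = z' / sqrt(441 + z'^2).
The Euler-Lagrange equation gives
    d/dθ( z' / sqrt(441 + z'^2) ) = 0,
so z' is constant. Integrating once:
    z(θ) = a θ + b,
a helix on the cylinder (a straight line when the cylinder is unrolled). The constants a, b are determined by the endpoint conditions.
With endpoint conditions z(0) = -1 and z(3π/2) = 14: from z(0) = b we get b = -1, and a·3π/2 + -1 = 14 gives a = 10/π, so
    z(θ) = (10/π) θ − 1.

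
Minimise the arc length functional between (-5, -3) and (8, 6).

Arc-length functional: J[y] = ∫ sqrt(1 + (y')^2) dx.
Lagrangian L = sqrt(1 + (y')^2) has no explicit y dependence, so ∂L/∂y = 0 and the Euler-Lagrange equation gives
    d/dx( y' / sqrt(1 + (y')^2) ) = 0  ⇒  y' / sqrt(1 + (y')^2) = const.
Hence y' is constant, so y(x) is affine.
Fitting the endpoints (-5, -3) and (8, 6):
    slope m = (6 − (-3)) / (8 − (-5)) = 9/13,
    intercept c = (-3) − m·(-5) = 6/13.
Extremal: y(x) = (9/13) x + 6/13.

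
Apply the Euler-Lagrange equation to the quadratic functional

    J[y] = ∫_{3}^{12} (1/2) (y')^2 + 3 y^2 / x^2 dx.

The Lagrangian is L = (1/2) (y')^2 + 3 y^2 / x^2.
Compute ∂L/∂y = 6y/x^2, ∂L/∂y' = y'.
The Euler-Lagrange equation d/dx(∂L/∂y') − ∂L/∂y = 0 reduces to
    y'' − 6/x^2 · y = 0  (x > 0).
Its general solution is
    y(x) = A x^3 + B x^(-2),
with A, B fixed by the endpoint conditions.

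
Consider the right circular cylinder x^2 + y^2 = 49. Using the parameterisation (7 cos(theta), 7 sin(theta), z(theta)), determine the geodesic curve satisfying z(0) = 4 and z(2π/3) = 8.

Parameterise the cylinder of radius R = 7 as
    r(θ) = (7 cos θ, 7 sin θ, z(θ)).
The arc-length element is
    ds = sqrt(49 + (dz/dθ)^2) dθ,
so the Lagrangian is L = sqrt(49 + z'^2).
L depends on z' only, not on z or θ, so ∂L/∂z = 0 and
    ∂L/∂z' = z' / sqrt(49 + z'^2).
The Euler-Lagrange equation gives
    d/dθ( z' / sqrt(49 + z'^2) ) = 0,
so z' is constant. Integrating once:
    z(θ) = a θ + b,
a helix on the cylinder (a straight line when the cylinder is unrolled). The constants a, b are determined by the endpoint conditions.
With endpoint conditions z(0) = 4 and z(2π/3) = 8: from z(0) = b we get b = 4, and a·2π/3 + 4 = 8 gives a = 6/π, so
    z(θ) = (6/π) θ + 4.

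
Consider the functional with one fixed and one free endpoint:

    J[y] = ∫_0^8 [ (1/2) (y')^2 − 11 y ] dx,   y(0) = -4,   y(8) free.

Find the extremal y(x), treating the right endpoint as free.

The Lagrangian L = (1/2) (y')^2 − 11 y gives
    ∂L/∂y = −11,   ∂L/∂y' = y'.
Euler-Lagrange: d/dx(y') − (−11) = 0, i.e. y'' + 11 = 0, so
    y(x) = −(11/2) x^2 + C1 x + C2.
Fixed left endpoint y(0) = -4 ⇒ C2 = -4.
The right endpoint x = 8 is free, so the natural (transversality) condition is ∂L/∂y' |_{x=8} = 0, i.e. y'(8) = 0.
Compute y'(x) = −11 x + C1, so y'(8) = −88 + C1 = 0 ⇒ C1 = 88.
Therefore the extremal is
    y(x) = −(11/2) x^2 + 88 x − 4.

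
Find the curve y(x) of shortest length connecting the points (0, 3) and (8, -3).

Arc-length functional: J[y] = ∫ sqrt(1 + (y')^2) dx.
Lagrangian L = sqrt(1 + (y')^2) has no explicit y dependence, so ∂L/∂y = 0 and the Euler-Lagrange equation gives
    d/dx( y' / sqrt(1 + (y')^2) ) = 0  ⇒  y' / sqrt(1 + (y')^2) = const.
Hence y' is constant, so y(x) is affine.
Fitting the endpoints (0, 3) and (8, -3):
    slope m = ((-3) − 3) / (8 − 0) = -3/4,
    intercept c = 3 − m·0 = 3.
Extremal: y(x) = (-3/4) x + 3.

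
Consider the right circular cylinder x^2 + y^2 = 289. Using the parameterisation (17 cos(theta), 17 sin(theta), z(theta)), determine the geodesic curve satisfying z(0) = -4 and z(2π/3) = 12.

Parameterise the cylinder of radius R = 17 as
    r(θ) = (17 cos θ, 17 sin θ, z(θ)).
The arc-length element is
    ds = sqrt(289 + (dz/dθ)^2) dθ,
so the Lagrangian is L = sqrt(289 + z'^2).
L depends on z' only, not on z or θ, so ∂L/∂z = 0 and
    ∂L/∂z' = z' / sqrt(289 + z'^2).
The Euler-Lagrange equation gives
    d/dθ( z' / sqrt(289 + z'^2) ) = 0,
so z' is constant. Integrating once:
    z(θ) = a θ + b,
a helix on the cylinder (a straight line when the cylinder is unrolled). The constants a, b are determined by the endpoint conditions.
With endpoint conditions z(0) = -4 and z(2π/3) = 12: from z(0) = b we get b = -4, and a·2π/3 + -4 = 12 gives a = 24/π, so
    z(θ) = (24/π) θ − 4.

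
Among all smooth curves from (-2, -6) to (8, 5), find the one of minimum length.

Arc-length functional: J[y] = ∫ sqrt(1 + (y')^2) dx.
Lagrangian L = sqrt(1 + (y')^2) has no explicit y dependence, so ∂L/∂y = 0 and the Euler-Lagrange equation gives
    d/dx( y' / sqrt(1 + (y')^2) ) = 0  ⇒  y' / sqrt(1 + (y')^2) = const.
Hence y' is constant, so y(x) is affine.
Fitting the endpoints (-2, -6) and (8, 5):
    slope m = (5 − (-6)) / (8 − (-2)) = 11/10,
    intercept c = (-6) − m·(-2) = -19/5.
Extremal: y(x) = (11/10) x - 19/5.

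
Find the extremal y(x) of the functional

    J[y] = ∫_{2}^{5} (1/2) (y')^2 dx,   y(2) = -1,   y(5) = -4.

The Lagrangian is L = (1/2) (y')^2.
Compute ∂L/∂y = 0, ∂L/∂y' = y'.
The Euler-Lagrange equation d/dx(∂L/∂y') − ∂L/∂y = 0 reduces to
    y'' = 0.
Its general solution is
    y(x) = A x + B,
with A, B fixed by the endpoint conditions.
Applying the endpoint conditions y(2) = -1 and y(5) = -4: solve A·2 + B = -1 and A·5 + B = -4. Subtracting gives A(5 − 2) = -4 − -1, so A = -1, and B = -1 − A·2 = 1. Therefore
    y(x) = -x + 1.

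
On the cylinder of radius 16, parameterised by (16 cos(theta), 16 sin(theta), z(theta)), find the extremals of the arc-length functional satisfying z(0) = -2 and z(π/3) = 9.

Parameterise the cylinder of radius R = 16 as
    r(θ) = (16 cos θ, 16 sin θ, z(θ)).
The arc-length element is
    ds = sqrt(256 + (dz/dθ)^2) dθ,
so the Lagrangian is L = sqrt(256 + z'^2).
L depends on z' only, not on z or θ, so ∂L/∂z = 0 and
    ∂L/∂z' = z' / sqrt(256 + z'^2).
The Euler-Lagrange equation gives
    d/dθ( z' / sqrt(256 + z'^2) ) = 0,
so z' is constant. Integrating once:
    z(θ) = a θ + b,
a helix on the cylinder (a straight line when the cylinder is unrolled). The constants a, b are determined by the endpoint conditions.
With endpoint conditions z(0) = -2 and z(π/3) = 9: from z(0) = b we get b = -2, and a·π/3 + -2 = 9 gives a = 33/π, so
    z(θ) = (33/π) θ − 2.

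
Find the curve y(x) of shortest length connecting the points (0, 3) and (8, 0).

Arc-length functional: J[y] = ∫ sqrt(1 + (y')^2) dx.
Lagrangian L = sqrt(1 + (y')^2) has no explicit y dependence, so ∂L/∂y = 0 and the Euler-Lagrange equation gives
    d/dx( y' / sqrt(1 + (y')^2) ) = 0  ⇒  y' / sqrt(1 + (y')^2) = const.
Hence y' is constant, so y(x) is affine.
Fitting the endpoints (0, 3) and (8, 0):
    slope m = (0 − 3) / (8 − 0) = -3/8,
    intercept c = 3 − m·0 = 3.
Extremal: y(x) = (-3/8) x + 3.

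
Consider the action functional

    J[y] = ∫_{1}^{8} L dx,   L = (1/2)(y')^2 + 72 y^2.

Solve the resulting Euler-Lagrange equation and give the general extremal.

The Lagrangian is L = (1/2)(y')^2 + 72 y^2.
∂L/∂y = 144y.
∂L/∂y' = y'.
The Euler-Lagrange equation d/dx(∂L/∂y') − ∂L/∂y = 0 becomes:
    y'' - 144 y = 0
General solution: y(x) = A e^(12x) + B e^(-12x), where A and B are arbitrary constants fixed by the endpoint conditions.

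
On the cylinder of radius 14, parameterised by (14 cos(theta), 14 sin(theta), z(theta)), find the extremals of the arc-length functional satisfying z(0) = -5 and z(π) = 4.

Parameterise the cylinder of radius R = 14 as
    r(θ) = (14 cos θ, 14 sin θ, z(θ)).
The arc-length element is
    ds = sqrt(196 + (dz/dθ)^2) dθ,
so the Lagrangian is L = sqrt(196 + z'^2).
L depends on z' only, not on z or θ, so ∂L/∂z = 0 and
    ∂L/∂z' = z' / sqrt(196 + z'^2).
The Euler-Lagrange equation gives
    d/dθ( z' / sqrt(196 + z'^2) ) = 0,
so z' is constant. Integrating once:
    z(θ) = a θ + b,
a helix on the cylinder (a straight line when the cylinder is unrolled). The constants a, b are determined by the endpoint conditions.
With endpoint conditions z(0) = -5 and z(π) = 4: from z(0) = b we get b = -5, and a·π + -5 = 4 gives a = 9/π, so
    z(θ) = (9/π) θ − 5.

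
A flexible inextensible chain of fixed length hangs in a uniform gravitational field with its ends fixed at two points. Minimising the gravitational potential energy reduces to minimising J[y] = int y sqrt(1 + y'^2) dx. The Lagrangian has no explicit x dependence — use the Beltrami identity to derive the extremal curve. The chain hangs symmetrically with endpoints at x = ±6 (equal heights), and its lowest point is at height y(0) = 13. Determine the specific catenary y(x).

The Lagrangian L(y, y') = y sqrt(1 + y'^2) has no explicit x dependence, so the Beltrami identity applies:
    L − y' ∂L/∂y' = C.
Compute ∂L/∂y' = y · y' / sqrt(1 + y'^2). Then
    L − y' ∂L/∂y'
    = y sqrt(1 + y'^2) − y · y'^2 / sqrt(1 + y'^2)
    = y (1 + y'^2 − y'^2) / sqrt(1 + y'^2)
    = y / sqrt(1 + y'^2) = C.
Squaring gives y^2 = C^2 (1 + y'^2), i.e.
    y'^2 = y^2 / C^2 − 1.
Separating variables,
    dy / sqrt(y^2 − C^2) = dx / C,
and integrating gives arccosh(y / C) = (x − a)/C, so
    y(x) = C cosh((x − a)/C),
the catenary. The constants C and a are fixed by the two endpoint conditions (and, for the hanging-chain problem, the length constraint selects C).
Now fit the given data. The endpoints x = ±6 are symmetric at equal height, so the catenary is even about its minimum: a = 0 and y(x) = C cosh(x/C). The lowest point is y(0) = C cosh(0) = C, and we are told y(0) = 13, so C = 13. Therefore
    y(x) = 13 cosh(x/13),
and at the endpoints
    y(±6) = 13 cosh(6/13).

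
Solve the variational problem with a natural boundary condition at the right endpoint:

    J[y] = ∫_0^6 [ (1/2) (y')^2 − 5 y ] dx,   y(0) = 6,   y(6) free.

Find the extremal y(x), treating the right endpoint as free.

The Lagrangian L = (1/2) (y')^2 − 5 y gives
    ∂L/∂y = −5,   ∂L/∂y' = y'.
Euler-Lagrange: d/dx(y') − (−5) = 0, i.e. y'' + 5 = 0, so
    y(x) = −(5/2) x^2 + C1 x + C2.
Fixed left endpoint y(0) = 6 ⇒ C2 = 6.
The right endpoint x = 6 is free, so the natural (transversality) condition is ∂L/∂y' |_{x=6} = 0, i.e. y'(6) = 0.
Compute y'(x) = −5 x + C1, so y'(6) = −30 + C1 = 0 ⇒ C1 = 30.
Therefore the extremal is
    y(x) = −(5/2) x^2 + 30 x + 6.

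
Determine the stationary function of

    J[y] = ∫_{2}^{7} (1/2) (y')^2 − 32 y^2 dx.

The Lagrangian is L = (1/2) (y')^2 − 32 y^2.
Compute ∂L/∂y = -64y, ∂L/∂y' = y'.
The Euler-Lagrange equation d/dx(∂L/∂y') − ∂L/∂y = 0 reduces to
    y'' + 64 y = 0.
Its general solution is
    y(x) = A sin(8x) + B cos(8x),
with A, B fixed by the endpoint conditions.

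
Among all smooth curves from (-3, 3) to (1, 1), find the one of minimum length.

Arc-length functional: J[y] = ∫ sqrt(1 + (y')^2) dx.
Lagrangian L = sqrt(1 + (y')^2) has no explicit y dependence, so ∂L/∂y = 0 and the Euler-Lagrange equation gives
    d/dx( y' / sqrt(1 + (y')^2) ) = 0  ⇒  y' / sqrt(1 + (y')^2) = const.
Hence y' is constant, so y(x) is affine.
Fitting the endpoints (-3, 3) and (1, 1):
    slope m = (1 − 3) / (1 − (-3)) = -1/2,
    intercept c = 3 − m·(-3) = 3/2.
Extremal: y(x) = (-1/2) x + 3/2.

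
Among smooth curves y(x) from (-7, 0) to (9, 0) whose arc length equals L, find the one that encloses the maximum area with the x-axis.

Set up the augmented Lagrangian using a multiplier λ for the length constraint:
    F(y, y') = y − λ sqrt(1 + y'^2).
F has no explicit x dependence, so the Beltrami identity yields a first integral
    F − y' ∂F/∂y' = C.
Compute ∂F/∂y' = −λ y' / sqrt(1 + y'^2). Then
    y − λ sqrt(1 + y'^2) + λ y'^2 / sqrt(1 + y'^2) = C
    ⇒  y − λ / sqrt(1 + y'^2) = C.
Solving for y' and integrating gives
    (x − a)^2 + (y − b)^2 = λ^2,
a circular arc of radius λ. The constants a, b are determined by the endpoint conditions y(-7) = y(9) = 0, and λ is fixed implicitly by the length constraint
    ∫_{-7}^{9} sqrt(1 + y'^2) dx = L.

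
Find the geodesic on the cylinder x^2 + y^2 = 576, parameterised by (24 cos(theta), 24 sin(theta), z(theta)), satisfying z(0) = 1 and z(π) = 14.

Parameterise the cylinder of radius R = 24 as
    r(θ) = (24 cos θ, 24 sin θ, z(θ)).
The arc-length element is
    ds = sqrt(576 + (dz/dθ)^2) dθ,
so the Lagrangian is L = sqrt(576 + z'^2).
L depends on z' only, not on z or θ, so ∂L/∂z = 0 and
    ∂L/∂z' = z' / sqrt(576 + z'^2).
The Euler-Lagrange equation gives
    d/dθ( z' / sqrt(576 + z'^2) ) = 0,
so z' is constant. Integrating once:
    z(θ) = a θ + b,
a helix on the cylinder (a straight line when the cylinder is unrolled). The constants a, b are determined by the endpoint conditions.
With endpoint conditions z(0) = 1 and z(π) = 14: from z(0) = b we get b = 1, and a·π + 1 = 14 gives a = 13/π, so
    z(θ) = (13/π) θ + 1.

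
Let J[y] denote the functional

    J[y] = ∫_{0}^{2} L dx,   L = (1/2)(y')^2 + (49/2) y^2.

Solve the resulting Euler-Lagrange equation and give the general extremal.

The Lagrangian is L = (1/2)(y')^2 + (49/2) y^2.
∂L/∂y = 49y.
∂L/∂y' = y'.
The Euler-Lagrange equation d/dx(∂L/∂y') − ∂L/∂y = 0 becomes:
    y'' - 49 y = 0
General solution: y(x) = A e^(7x) + B e^(-7x), where A and B are arbitrary constants fixed by the endpoint conditions.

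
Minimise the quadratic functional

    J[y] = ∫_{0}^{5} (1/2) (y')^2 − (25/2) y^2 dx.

The Lagrangian is L = (1/2) (y')^2 − (25/2) y^2.
Compute ∂L/∂y = -25y, ∂L/∂y' = y'.
The Euler-Lagrange equation d/dx(∂L/∂y') − ∂L/∂y = 0 reduces to
    y'' + 25 y = 0.
Its general solution is
    y(x) = A sin(5x) + B cos(5x),
with A, B fixed by the endpoint conditions.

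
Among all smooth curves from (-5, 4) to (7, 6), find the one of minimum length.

Arc-length functional: J[y] = ∫ sqrt(1 + (y')^2) dx.
Lagrangian L = sqrt(1 + (y')^2) has no explicit y dependence, so ∂L/∂y = 0 and the Euler-Lagrange equation gives
    d/dx( y' / sqrt(1 + (y')^2) ) = 0  ⇒  y' / sqrt(1 + (y')^2) = const.
Hence y' is constant, so y(x) is affine.
Fitting the endpoints (-5, 4) and (7, 6):
    slope m = (6 − 4) / (7 − (-5)) = 1/6,
    intercept c = 4 − m·(-5) = 29/6.
Extremal: y(x) = (1/6) x + 29/6.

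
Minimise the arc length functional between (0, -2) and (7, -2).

Arc-length functional: J[y] = ∫ sqrt(1 + (y')^2) dx.
Lagrangian L = sqrt(1 + (y')^2) has no explicit y dependence, so ∂L/∂y = 0 and the Euler-Lagrange equation gives
    d/dx( y' / sqrt(1 + (y')^2) ) = 0  ⇒  y' / sqrt(1 + (y')^2) = const.
Hence y' is constant, so y(x) is affine.
Fitting the endpoints (0, -2) and (7, -2):
    slope m = ((-2) − (-2)) / (7 − 0) = 0,
    intercept c = (-2) − m·0 = -2.
Extremal: y(x) = -2.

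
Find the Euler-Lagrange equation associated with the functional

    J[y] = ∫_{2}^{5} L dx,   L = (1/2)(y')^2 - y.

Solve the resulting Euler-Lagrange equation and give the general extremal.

The Lagrangian is L = (1/2)(y')^2 - y.
∂L/∂y = -1.
∂L/∂y' = y'.
The Euler-Lagrange equation d/dx(∂L/∂y') − ∂L/∂y = 0 becomes:
    y'' + 1 = 0
General solution: y(x) = -x^2/2 + A x + B, where A and B are arbitrary constants fixed by the endpoint conditions.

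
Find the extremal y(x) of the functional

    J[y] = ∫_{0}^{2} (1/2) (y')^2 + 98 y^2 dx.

The Lagrangian is L = (1/2) (y')^2 + 98 y^2.
Compute ∂L/∂y = 196y, ∂L/∂y' = y'.
The Euler-Lagrange equation d/dx(∂L/∂y') − ∂L/∂y = 0 reduces to
    y'' − 196 y = 0.
Its general solution is
    y(x) = A e^(14x) + B e^(−14x),
with A, B fixed by the endpoint conditions.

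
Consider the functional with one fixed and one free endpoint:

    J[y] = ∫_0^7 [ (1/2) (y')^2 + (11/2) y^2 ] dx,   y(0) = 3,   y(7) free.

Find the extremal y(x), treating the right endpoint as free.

The Lagrangian L = (1/2) (y')^2 + (11/2) y^2 gives
    ∂L/∂y = 11 y,   ∂L/∂y' = y'.
Euler-Lagrange: y'' − 11 y = 0.
With k = sqrt(11), the general solution is
    y(x) = A cosh(sqrt(11) x) + B sinh(sqrt(11) x).
Fixed left endpoint y(0) = 3 ⇒ A = 3.
The right endpoint x = 7 is free, so the natural (transversality) condition is ∂L/∂y' |_{x=7} = 0, i.e. y'(7) = 0.
Compute y'(x) = A k sinh(k x) + B k cosh(k x), so
    y'(7) = A k sinh(k·7) + B k cosh(k·7) = 0
    ⇒ B = −A tanh(k·7) = − 3 tanh(sqrt(11)·7).
Therefore the extremal is
    y(x) = 3 cosh(sqrt(11) x) − 3 tanh(sqrt(11)·7) sinh(sqrt(11) x).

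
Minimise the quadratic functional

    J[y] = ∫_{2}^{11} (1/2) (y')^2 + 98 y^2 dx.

The Lagrangian is L = (1/2) (y')^2 + 98 y^2.
Compute ∂L/∂y = 196y, ∂L/∂y' = y'.
The Euler-Lagrange equation d/dx(∂L/∂y') − ∂L/∂y = 0 reduces to
    y'' − 196 y = 0.
Its general solution is
    y(x) = A e^(14x) + B e^(−14x),
with A, B fixed by the endpoint conditions.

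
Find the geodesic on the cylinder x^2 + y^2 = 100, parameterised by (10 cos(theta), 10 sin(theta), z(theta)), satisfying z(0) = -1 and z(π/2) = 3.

Parameterise the cylinder of radius R = 10 as
    r(θ) = (10 cos θ, 10 sin θ, z(θ)).
The arc-length element is
    ds = sqrt(100 + (dz/dθ)^2) dθ,
so the Lagrangian is L = sqrt(100 + z'^2).
L depends on z' only, not on z or θ, so ∂L/∂z = 0 and
    ∂L/∂z' = z' / sqrt(100 + z'^2).
The Euler-Lagrange equation gives
    d/dθ( z' / sqrt(100 + z'^2) ) = 0,
so z' is constant. Integrating once:
    z(θ) = a θ + b,
a helix on the cylinder (a straight line when the cylinder is unrolled). The constants a, b are determined by the endpoint conditions.
With endpoint conditions z(0) = -1 and z(π/2) = 3: from z(0) = b we get b = -1, and a·π/2 + -1 = 3 gives a = 8/π, so
    z(θ) = (8/π) θ − 1.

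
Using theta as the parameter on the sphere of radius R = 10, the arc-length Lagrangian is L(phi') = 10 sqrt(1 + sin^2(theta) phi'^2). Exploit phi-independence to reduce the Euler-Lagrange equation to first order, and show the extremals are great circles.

On the sphere of radius R = 10 with spherical coordinates (θ, φ), the induced metric is
    ds^2 = 100(dθ^2 + sin^2(θ) dφ^2).
Parameterise by θ; the arc-length functional is
    J[φ] = ∫ 10 sqrt(1 + sin^2(θ) (dφ/dθ)^2) dθ,
so L = 10 sqrt(1 + sin^2(θ) φ'^2). Compute
    ∂L/∂φ = 0  (L has no explicit φ dependence),
    ∂L/∂φ' = 10 sin^2(θ) φ' / sqrt(1 + sin^2(θ) φ'^2).
Since ∂L/∂φ = 0, the Euler-Lagrange equation
    d/dθ(∂L/∂φ') − ∂L/∂φ = 0
reduces to d/dθ(∂L/∂φ') = 0, i.e. the momentum conjugate to φ is conserved:
    10 sin^2(θ) φ' / sqrt(1 + sin^2(θ) φ'^2) = C.
The overall factor of 10 is constant, so dividing through gives Clairaut's relation sin^2(θ) φ' / sqrt(1 + sin^2(θ) φ'^2) = C' (with C' = C/10). Solving for φ' and integrating gives the great-circle family
    cot(θ) = A cos(φ − φ_0),
i.e. the intersection of the sphere with a plane through the origin. The two constants A and φ_0 (equivalently C and one phase) are fixed by the two endpoint conditions.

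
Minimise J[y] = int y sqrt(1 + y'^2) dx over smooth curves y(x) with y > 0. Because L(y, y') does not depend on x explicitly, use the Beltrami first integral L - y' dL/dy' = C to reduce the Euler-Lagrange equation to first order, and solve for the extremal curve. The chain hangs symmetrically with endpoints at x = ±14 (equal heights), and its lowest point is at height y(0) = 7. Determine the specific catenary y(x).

The Lagrangian L(y, y') = y sqrt(1 + y'^2) has no explicit x dependence, so the Beltrami identity applies:
    L − y' ∂L/∂y' = C.
Compute ∂L/∂y' = y · y' / sqrt(1 + y'^2). Then
    L − y' ∂L/∂y'
    = y sqrt(1 + y'^2) − y · y'^2 / sqrt(1 + y'^2)
    = y (1 + y'^2 − y'^2) / sqrt(1 + y'^2)
    = y / sqrt(1 + y'^2) = C.
Squaring gives y^2 = C^2 (1 + y'^2), i.e.
    y'^2 = y^2 / C^2 − 1.
Separating variables,
    dy / sqrt(y^2 − C^2) = dx / C,
and integrating gives arccosh(y / C) = (x − a)/C, so
    y(x) = C cosh((x − a)/C),
the catenary. The constants C and a are fixed by the two endpoint conditions (and, for the hanging-chain problem, the length constraint selects C).
Now fit the given data. The endpoints x = ±14 are symmetric at equal height, so the catenary is even about its minimum: a = 0 and y(x) = C cosh(x/C). The lowest point is y(0) = C cosh(0) = C, and we are told y(0) = 7, so C = 7. Therefore
    y(x) = 7 cosh(x/7),
and at the endpoints
    y(±14) = 7 cosh(14/7).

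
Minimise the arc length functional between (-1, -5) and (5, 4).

Arc-length functional: J[y] = ∫ sqrt(1 + (y')^2) dx.
Lagrangian L = sqrt(1 + (y')^2) has no explicit y dependence, so ∂L/∂y = 0 and the Euler-Lagrange equation gives
    d/dx( y' / sqrt(1 + (y')^2) ) = 0  ⇒  y' / sqrt(1 + (y')^2) = const.
Hence y' is constant, so y(x) is affine.
Fitting the endpoints (-1, -5) and (5, 4):
    slope m = (4 − (-5)) / (5 − (-1)) = 3/2,
    intercept c = (-5) − m·(-1) = -7/2.
Extremal: y(x) = (3/2) x - 7/2.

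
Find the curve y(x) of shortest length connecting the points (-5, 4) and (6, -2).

Arc-length functional: J[y] = ∫ sqrt(1 + (y')^2) dx.
Lagrangian L = sqrt(1 + (y')^2) has no explicit y dependence, so ∂L/∂y = 0 and the Euler-Lagrange equation gives
    d/dx( y' / sqrt(1 + (y')^2) ) = 0  ⇒  y' / sqrt(1 + (y')^2) = const.
Hence y' is constant, so y(x) is affine.
Fitting the endpoints (-5, 4) and (6, -2):
    slope m = ((-2) − 4) / (6 − (-5)) = -6/11,
    intercept c = 4 − m·(-5) = 14/11.
Extremal: y(x) = (-6/11) x + 14/11.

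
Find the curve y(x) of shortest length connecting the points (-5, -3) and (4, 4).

Arc-length functional: J[y] = ∫ sqrt(1 + (y')^2) dx.
Lagrangian L = sqrt(1 + (y')^2) has no explicit y dependence, so ∂L/∂y = 0 and the Euler-Lagrange equation gives
    d/dx( y' / sqrt(1 + (y')^2) ) = 0  ⇒  y' / sqrt(1 + (y')^2) = const.
Hence y' is constant, so y(x) is affine.
Fitting the endpoints (-5, -3) and (4, 4):
    slope m = (4 − (-3)) / (4 − (-5)) = 7/9,
    intercept c = (-3) − m·(-5) = 8/9.
Extremal: y(x) = (7/9) x + 8/9.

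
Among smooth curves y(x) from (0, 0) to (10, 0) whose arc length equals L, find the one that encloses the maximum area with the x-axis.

Set up the augmented Lagrangian using a multiplier λ for the length constraint:
    F(y, y') = y − λ sqrt(1 + y'^2).
F has no explicit x dependence, so the Beltrami identity yields a first integral
    F − y' ∂F/∂y' = C.
Compute ∂F/∂y' = −λ y' / sqrt(1 + y'^2). Then
    y − λ sqrt(1 + y'^2) + λ y'^2 / sqrt(1 + y'^2) = C
    ⇒  y − λ / sqrt(1 + y'^2) = C.
Solving for y' and integrating gives
    (x − a)^2 + (y − b)^2 = λ^2,
a circular arc of radius λ. The constants a, b are determined by the endpoint conditions y(0) = y(10) = 0, and λ is fixed implicitly by the length constraint
    ∫_{0}^{10} sqrt(1 + y'^2) dx = L.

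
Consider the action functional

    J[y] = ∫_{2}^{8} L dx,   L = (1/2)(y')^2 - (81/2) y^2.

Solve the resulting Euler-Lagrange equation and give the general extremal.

The Lagrangian is L = (1/2)(y')^2 - (81/2) y^2.
∂L/∂y = -81y.
∂L/∂y' = y'.
The Euler-Lagrange equation d/dx(∂L/∂y') − ∂L/∂y = 0 becomes:
    y'' + 81 y = 0
General solution: y(x) = A sin(9x) + B cos(9x), where A and B are arbitrary constants fixed by the endpoint conditions.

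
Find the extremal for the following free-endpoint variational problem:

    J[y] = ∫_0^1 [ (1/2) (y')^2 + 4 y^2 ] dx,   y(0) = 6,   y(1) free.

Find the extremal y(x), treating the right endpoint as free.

The Lagrangian L = (1/2) (y')^2 + 4 y^2 gives
    ∂L/∂y = 8 y,   ∂L/∂y' = y'.
Euler-Lagrange: y'' − 8 y = 0.
With k = sqrt(8), the general solution is
    y(x) = A cosh(sqrt(8) x) + B sinh(sqrt(8) x).
Fixed left endpoint y(0) = 6 ⇒ A = 6.
The right endpoint x = 1 is free, so the natural (transversality) condition is ∂L/∂y' |_{x=1} = 0, i.e. y'(1) = 0.
Compute y'(x) = A k sinh(k x) + B k cosh(k x), so
    y'(1) = A k sinh(k·1) + B k cosh(k·1) = 0
    ⇒ B = −A tanh(k·1) = − 6 tanh(sqrt(8)·1).
Therefore the extremal is
    y(x) = 6 cosh(sqrt(8) x) − 6 tanh(sqrt(8)·1) sinh(sqrt(8) x).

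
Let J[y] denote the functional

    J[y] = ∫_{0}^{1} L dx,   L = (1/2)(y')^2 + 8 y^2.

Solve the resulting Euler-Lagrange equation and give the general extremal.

The Lagrangian is L = (1/2)(y')^2 + 8 y^2.
∂L/∂y = 16y.
∂L/∂y' = y'.
The Euler-Lagrange equation d/dx(∂L/∂y') − ∂L/∂y = 0 becomes:
    y'' - 16 y = 0
General solution: y(x) = A e^(4x) + B e^(-4x), where A and B are arbitrary constants fixed by the endpoint conditions.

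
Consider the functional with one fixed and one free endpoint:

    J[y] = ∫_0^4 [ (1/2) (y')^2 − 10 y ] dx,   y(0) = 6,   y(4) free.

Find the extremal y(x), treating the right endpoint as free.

The Lagrangian L = (1/2) (y')^2 − 10 y gives
    ∂L/∂y = −10,   ∂L/∂y' = y'.
Euler-Lagrange: d/dx(y') − (−10) = 0, i.e. y'' + 10 = 0, so
    y(x) = −(10/2) x^2 + C1 x + C2.
Fixed left endpoint y(0) = 6 ⇒ C2 = 6.
The right endpoint x = 4 is free, so the natural (transversality) condition is ∂L/∂y' |_{x=4} = 0, i.e. y'(4) = 0.
Compute y'(x) = −10 x + C1, so y'(4) = −40 + C1 = 0 ⇒ C1 = 40.
Therefore the extremal is
    y(x) = −5 x^2 + 40 x + 6.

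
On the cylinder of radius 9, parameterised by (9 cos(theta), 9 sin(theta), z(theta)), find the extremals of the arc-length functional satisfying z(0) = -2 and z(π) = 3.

Parameterise the cylinder of radius R = 9 as
    r(θ) = (9 cos θ, 9 sin θ, z(θ)).
The arc-length element is
    ds = sqrt(81 + (dz/dθ)^2) dθ,
so the Lagrangian is L = sqrt(81 + z'^2).
L depends on z' only, not on z or θ, so ∂L/∂z = 0 and
    ∂L/∂z' = z' / sqrt(81 + z'^2).
The Euler-Lagrange equation gives
    d/dθ( z' / sqrt(81 + z'^2) ) = 0,
so z' is constant. Integrating once:
    z(θ) = a θ + b,
a helix on the cylinder (a straight line when the cylinder is unrolled). The constants a, b are determined by the endpoint conditions.
With endpoint conditions z(0) = -2 and z(π) = 3: from z(0) = b we get b = -2, and a·π + -2 = 3 gives a = 5/π, so
    z(θ) = (5/π) θ − 2.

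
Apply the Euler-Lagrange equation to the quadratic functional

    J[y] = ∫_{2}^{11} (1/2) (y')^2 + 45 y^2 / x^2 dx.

The Lagrangian is L = (1/2) (y')^2 + 45 y^2 / x^2.
Compute ∂L/∂y = 90y/x^2, ∂L/∂y' = y'.
The Euler-Lagrange equation d/dx(∂L/∂y') − ∂L/∂y = 0 reduces to
    y'' − 90/x^2 · y = 0  (x > 0).
Its general solution is
    y(x) = A x^10 + B x^(-9),
with A, B fixed by the endpoint conditions.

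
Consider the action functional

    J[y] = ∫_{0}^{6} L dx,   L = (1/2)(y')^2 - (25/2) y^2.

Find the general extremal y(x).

The Lagrangian is L = (1/2)(y')^2 - (25/2) y^2.
∂L/∂y = -25y.
∂L/∂y' = y'.
The Euler-Lagrange equation d/dx(∂L/∂y') − ∂L/∂y = 0 becomes:
    y'' + 25 y = 0
General solution: y(x) = A sin(5x) + B cos(5x), where A and B are arbitrary constants fixed by the endpoint conditions.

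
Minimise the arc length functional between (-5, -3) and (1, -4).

Arc-length functional: J[y] = ∫ sqrt(1 + (y')^2) dx.
Lagrangian L = sqrt(1 + (y')^2) has no explicit y dependence, so ∂L/∂y = 0 and the Euler-Lagrange equation gives
    d/dx( y' / sqrt(1 + (y')^2) ) = 0  ⇒  y' / sqrt(1 + (y')^2) = const.
Hence y' is constant, so y(x) is affine.
Fitting the endpoints (-5, -3) and (1, -4):
    slope m = ((-4) − (-3)) / (1 − (-5)) = -1/6,
    intercept c = (-3) − m·(-5) = -23/6.
Extremal: y(x) = (-1/6) x - 23/6.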